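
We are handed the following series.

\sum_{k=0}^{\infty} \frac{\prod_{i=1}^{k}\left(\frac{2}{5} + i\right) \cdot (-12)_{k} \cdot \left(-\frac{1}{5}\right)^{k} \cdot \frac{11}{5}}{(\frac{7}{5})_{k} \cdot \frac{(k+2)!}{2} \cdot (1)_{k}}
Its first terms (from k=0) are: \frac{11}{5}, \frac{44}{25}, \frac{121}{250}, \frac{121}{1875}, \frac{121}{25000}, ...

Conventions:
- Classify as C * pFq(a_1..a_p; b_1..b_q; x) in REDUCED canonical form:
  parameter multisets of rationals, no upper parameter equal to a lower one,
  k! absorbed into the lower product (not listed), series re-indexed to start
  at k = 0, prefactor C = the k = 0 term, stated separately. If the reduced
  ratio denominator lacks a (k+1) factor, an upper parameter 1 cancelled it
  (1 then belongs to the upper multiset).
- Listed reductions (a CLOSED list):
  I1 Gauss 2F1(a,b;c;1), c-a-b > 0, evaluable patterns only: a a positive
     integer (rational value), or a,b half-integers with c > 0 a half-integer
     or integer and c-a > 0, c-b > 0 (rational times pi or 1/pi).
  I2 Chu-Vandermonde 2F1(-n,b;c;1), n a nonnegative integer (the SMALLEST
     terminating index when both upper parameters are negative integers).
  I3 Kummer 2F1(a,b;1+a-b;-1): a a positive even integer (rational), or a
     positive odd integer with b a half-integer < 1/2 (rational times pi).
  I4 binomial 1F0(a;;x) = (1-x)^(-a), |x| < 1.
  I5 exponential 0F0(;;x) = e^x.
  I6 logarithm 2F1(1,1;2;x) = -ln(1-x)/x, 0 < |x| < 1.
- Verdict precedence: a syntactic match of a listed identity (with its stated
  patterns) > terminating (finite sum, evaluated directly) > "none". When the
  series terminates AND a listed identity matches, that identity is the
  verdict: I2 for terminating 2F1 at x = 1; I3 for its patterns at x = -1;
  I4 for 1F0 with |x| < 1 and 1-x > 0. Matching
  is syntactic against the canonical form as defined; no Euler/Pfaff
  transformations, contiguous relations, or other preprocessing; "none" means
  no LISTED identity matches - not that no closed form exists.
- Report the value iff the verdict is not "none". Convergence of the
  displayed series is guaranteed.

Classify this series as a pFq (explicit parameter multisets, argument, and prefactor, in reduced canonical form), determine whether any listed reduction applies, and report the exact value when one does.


This is \frac{11}{5} * 1F1(-12; 3; -\frac{1}{5}) in reduced canonical form. Verdict: terminating. (-12)_k vanishes past k = 12, leaving a 13-term sum, computed directly. Exact value: \frac{21833276201221786141}{4837218750000000000}.

Structural cue: t_0 = \frac{11}{5} here, and the running product (prefactor 11/5) telescopes to a rising factorial.
Consecutive-term ratio: r(k) = -\frac{1}{5} * (k-12) / [(k+3) (k+1)] - rational in k, leading ratio -\frac{1}{5}; with t_0 = \frac{11}{5}, classification follows.


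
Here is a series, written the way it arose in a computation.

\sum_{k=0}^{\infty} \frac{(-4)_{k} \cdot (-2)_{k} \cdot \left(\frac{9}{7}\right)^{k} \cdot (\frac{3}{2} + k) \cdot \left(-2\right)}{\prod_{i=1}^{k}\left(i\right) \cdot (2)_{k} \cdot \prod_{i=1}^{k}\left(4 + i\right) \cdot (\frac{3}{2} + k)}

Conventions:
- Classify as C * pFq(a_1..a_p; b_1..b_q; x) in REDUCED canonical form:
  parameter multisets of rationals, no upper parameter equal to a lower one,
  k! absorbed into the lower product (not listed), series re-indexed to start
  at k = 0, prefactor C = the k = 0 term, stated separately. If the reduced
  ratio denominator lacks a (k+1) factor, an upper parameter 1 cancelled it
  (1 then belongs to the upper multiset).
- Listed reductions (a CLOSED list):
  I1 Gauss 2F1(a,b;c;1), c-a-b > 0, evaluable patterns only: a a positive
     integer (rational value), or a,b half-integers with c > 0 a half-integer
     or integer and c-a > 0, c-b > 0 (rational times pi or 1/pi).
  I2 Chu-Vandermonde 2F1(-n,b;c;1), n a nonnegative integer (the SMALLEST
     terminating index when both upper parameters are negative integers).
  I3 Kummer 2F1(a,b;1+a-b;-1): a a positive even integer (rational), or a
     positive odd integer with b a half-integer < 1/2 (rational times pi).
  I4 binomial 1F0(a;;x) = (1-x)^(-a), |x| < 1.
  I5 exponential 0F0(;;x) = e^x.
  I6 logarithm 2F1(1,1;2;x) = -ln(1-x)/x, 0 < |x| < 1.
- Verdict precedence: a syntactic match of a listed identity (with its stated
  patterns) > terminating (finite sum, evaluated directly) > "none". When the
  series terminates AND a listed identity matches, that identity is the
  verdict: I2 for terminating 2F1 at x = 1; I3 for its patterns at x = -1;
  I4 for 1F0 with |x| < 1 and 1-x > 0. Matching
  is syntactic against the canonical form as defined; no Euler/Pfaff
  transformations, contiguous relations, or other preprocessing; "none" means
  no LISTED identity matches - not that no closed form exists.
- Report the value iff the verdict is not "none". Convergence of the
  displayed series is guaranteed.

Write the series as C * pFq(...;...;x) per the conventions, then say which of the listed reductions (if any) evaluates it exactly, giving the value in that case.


Canonical form: C = -2 times 2F2 with upper {-4, -2}, lower {2, 5}, x = \frac{9}{7}. Verdict: terminating. With -2 upstairs the series is a 3-term polynomial sum; evaluated term by term. Its exact value is -\frac{1048}{245}.

Key observation: x = \frac{9}{7} and the lower running product (prefactor -2) is a rising factorial.
Adjacent-term ratio: r(k) = \frac{9}{7} * (k-4) (k-2) / [(k+2) (k+5) (k+1)] - rational in k, leading ratio \frac{9}{7}; with t_0 = -2, classification follows.


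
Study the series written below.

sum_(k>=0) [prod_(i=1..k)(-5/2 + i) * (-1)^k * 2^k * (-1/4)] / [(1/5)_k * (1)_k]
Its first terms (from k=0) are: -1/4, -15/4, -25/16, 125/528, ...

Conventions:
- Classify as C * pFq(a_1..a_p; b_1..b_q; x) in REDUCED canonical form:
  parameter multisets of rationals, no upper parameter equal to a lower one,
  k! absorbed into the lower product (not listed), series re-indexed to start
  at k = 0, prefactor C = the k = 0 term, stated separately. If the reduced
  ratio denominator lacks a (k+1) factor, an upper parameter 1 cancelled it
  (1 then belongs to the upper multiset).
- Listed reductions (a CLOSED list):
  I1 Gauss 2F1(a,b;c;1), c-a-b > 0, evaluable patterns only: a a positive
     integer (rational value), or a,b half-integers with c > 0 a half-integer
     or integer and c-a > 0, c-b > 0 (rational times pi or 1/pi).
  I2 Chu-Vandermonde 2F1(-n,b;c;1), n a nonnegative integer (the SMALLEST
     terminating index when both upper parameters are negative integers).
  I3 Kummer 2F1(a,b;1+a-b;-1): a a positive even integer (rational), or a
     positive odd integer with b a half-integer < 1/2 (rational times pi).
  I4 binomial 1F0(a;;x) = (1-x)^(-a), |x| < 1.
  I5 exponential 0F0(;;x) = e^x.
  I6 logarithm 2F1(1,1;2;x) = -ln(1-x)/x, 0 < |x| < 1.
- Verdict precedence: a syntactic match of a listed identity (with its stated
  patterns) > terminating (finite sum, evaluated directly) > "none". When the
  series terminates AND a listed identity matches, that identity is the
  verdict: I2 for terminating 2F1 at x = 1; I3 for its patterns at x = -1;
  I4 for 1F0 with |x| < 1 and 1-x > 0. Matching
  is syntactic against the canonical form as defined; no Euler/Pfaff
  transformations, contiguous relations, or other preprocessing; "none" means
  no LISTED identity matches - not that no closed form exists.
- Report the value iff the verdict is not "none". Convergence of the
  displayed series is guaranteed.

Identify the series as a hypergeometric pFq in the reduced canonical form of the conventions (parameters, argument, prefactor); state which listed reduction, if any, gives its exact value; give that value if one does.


Key observation: t_0 = -1/4 here, and (1)_k (C = -1/4, x = -2) is k! itself.
Consecutive-term ratio: r(k) = (-2) * (k-3/2) / [(k+1/5) (k+1)] - rational in k. x = (-2); t_0 = -1/4; negate the roots.

Prefactor -1/4, argument -2: 1F1 with upper {-3/2} over lower {1/5}. Verdict: none - this 1F1 at x = -2 matches no listed pattern, and upper {-3/2} holds no stopper.


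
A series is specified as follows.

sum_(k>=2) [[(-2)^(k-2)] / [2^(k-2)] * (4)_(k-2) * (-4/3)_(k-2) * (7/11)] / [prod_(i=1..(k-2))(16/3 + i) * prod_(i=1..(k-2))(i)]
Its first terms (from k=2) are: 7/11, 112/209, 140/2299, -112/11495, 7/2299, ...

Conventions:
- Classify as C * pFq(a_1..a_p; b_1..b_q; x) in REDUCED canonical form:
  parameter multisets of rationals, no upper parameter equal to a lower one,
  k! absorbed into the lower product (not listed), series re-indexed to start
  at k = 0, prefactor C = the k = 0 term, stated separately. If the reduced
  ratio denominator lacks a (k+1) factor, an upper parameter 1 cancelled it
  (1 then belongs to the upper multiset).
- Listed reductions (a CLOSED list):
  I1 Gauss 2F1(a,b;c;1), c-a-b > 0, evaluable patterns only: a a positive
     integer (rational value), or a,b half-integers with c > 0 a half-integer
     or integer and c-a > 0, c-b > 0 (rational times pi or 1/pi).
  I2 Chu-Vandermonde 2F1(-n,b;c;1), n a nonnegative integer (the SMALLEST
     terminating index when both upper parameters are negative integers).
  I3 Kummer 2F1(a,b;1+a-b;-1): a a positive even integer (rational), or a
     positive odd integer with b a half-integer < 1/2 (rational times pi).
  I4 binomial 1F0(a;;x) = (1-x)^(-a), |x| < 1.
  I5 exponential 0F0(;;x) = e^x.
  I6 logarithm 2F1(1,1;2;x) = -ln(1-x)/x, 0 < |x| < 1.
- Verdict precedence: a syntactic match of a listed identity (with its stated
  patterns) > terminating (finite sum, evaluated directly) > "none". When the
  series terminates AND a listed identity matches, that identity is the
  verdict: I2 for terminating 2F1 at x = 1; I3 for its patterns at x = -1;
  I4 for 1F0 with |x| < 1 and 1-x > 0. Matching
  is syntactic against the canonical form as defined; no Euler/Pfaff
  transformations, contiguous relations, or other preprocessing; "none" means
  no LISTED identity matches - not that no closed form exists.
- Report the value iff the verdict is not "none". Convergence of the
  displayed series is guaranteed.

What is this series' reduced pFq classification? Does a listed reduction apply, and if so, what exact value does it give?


The series (x = -1) is 2F1: upper {-4/3, 4}, lower {19/3}, prefactor 7/11. Verdict: the Kummer evaluation I3 applies (x = -1; c = 19/3 equals 1+a-b for upper {-4/3, 4}: listed pattern). Exact value: 364/297.

Key step: t_0 = 7/11 here, and the lower running product (prefactor 7/11) is a rising factorial.
Ratio: r(k) = (-1) * (k-4/3) (k+4) / [(k+19/3) (k+1)] - poly over poly, x = (-1) from leading terms; C = 7/11 at k = 0.


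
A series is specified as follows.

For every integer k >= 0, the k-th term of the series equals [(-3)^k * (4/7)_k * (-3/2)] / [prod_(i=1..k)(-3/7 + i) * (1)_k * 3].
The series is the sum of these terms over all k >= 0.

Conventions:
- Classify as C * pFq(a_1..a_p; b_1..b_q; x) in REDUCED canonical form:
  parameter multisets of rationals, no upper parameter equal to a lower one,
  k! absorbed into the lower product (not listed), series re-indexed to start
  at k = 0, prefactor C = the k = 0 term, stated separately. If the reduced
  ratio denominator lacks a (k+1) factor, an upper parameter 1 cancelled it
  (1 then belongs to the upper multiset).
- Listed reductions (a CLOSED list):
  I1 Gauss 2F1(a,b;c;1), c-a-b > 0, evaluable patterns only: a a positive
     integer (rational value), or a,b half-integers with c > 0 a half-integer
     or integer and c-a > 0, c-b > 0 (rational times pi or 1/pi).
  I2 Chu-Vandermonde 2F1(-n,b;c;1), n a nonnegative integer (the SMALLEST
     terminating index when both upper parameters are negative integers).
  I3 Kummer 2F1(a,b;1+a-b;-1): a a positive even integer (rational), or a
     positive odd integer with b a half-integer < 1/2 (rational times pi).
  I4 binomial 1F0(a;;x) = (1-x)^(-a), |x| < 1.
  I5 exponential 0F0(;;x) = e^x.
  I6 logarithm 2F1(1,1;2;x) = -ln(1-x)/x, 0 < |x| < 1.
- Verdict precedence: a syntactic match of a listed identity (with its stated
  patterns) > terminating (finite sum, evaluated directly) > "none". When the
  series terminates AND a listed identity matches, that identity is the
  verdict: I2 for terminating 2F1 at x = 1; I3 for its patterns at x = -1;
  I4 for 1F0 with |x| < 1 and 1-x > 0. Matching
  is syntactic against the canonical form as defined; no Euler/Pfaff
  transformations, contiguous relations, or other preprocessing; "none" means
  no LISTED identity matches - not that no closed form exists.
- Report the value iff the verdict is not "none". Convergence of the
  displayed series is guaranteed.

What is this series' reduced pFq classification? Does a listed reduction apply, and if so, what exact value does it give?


Reduced: x = -3, 0F0, upper = {-}, lower = {-}, C = -1/2. Verdict: exponential (I5) fires (the 0F0 exponential series at x = -3). Hence: (-1/2) * e^(-3).

Key observation: t_0 being -1/2, (1)_k (C = -1/2) is k! itself.
Consecutive-term ratio: r(k) = (-3) * 1 / [(k+1)] - rational in k. x = (-3); t_0 = -1/2; negate the roots.


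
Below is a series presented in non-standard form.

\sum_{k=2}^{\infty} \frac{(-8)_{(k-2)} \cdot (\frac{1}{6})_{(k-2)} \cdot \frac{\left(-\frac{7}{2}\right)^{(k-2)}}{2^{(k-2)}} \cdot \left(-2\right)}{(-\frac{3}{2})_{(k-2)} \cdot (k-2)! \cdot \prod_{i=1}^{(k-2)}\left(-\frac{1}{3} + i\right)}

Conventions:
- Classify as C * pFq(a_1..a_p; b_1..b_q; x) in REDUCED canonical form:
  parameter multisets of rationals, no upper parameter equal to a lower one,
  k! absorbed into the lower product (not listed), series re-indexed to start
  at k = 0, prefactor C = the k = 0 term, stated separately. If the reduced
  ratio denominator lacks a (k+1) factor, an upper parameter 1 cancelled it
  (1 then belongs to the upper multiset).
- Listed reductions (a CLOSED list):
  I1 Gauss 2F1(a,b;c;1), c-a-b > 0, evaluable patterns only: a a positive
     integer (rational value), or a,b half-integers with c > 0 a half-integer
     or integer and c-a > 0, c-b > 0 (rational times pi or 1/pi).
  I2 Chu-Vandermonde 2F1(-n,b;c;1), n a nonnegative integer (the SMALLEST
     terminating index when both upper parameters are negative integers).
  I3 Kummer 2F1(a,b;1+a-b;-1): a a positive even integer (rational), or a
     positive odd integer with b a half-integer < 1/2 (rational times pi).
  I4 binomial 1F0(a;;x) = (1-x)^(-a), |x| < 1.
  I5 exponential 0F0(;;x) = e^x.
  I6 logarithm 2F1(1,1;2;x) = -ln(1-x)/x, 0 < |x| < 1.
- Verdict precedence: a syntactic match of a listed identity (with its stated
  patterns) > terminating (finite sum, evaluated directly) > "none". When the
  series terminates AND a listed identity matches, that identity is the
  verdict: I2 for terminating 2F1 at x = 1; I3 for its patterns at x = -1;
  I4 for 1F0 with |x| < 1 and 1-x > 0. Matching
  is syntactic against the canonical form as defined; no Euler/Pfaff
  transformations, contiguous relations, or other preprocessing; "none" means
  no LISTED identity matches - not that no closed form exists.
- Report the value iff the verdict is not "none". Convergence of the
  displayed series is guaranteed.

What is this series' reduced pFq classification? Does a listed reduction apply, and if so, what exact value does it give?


The series (x = -\frac{7}{4}) is 2F2: upper {-8, \frac{1}{6}}, lower {-\frac{3}{2}, \frac{2}{3}}, prefactor -2. Verdict: terminating (-8 upstairs). 9 nonzero terms in all; added directly. Exact value: -\frac{6528200591799569}{8929652244480}.

Structural cue: with t_0 = -2, the lower running product (C = -2) is a rising factorial.
Term ratio: r(k) = -\frac{7}{4} * (k-8) (k+\frac{1}{6}) / [(k-\frac{3}{2}) (k+\frac{2}{3}) (k+1)] - rational in k, leading ratio -\frac{7}{4}; with t_0 = -2, classification follows.


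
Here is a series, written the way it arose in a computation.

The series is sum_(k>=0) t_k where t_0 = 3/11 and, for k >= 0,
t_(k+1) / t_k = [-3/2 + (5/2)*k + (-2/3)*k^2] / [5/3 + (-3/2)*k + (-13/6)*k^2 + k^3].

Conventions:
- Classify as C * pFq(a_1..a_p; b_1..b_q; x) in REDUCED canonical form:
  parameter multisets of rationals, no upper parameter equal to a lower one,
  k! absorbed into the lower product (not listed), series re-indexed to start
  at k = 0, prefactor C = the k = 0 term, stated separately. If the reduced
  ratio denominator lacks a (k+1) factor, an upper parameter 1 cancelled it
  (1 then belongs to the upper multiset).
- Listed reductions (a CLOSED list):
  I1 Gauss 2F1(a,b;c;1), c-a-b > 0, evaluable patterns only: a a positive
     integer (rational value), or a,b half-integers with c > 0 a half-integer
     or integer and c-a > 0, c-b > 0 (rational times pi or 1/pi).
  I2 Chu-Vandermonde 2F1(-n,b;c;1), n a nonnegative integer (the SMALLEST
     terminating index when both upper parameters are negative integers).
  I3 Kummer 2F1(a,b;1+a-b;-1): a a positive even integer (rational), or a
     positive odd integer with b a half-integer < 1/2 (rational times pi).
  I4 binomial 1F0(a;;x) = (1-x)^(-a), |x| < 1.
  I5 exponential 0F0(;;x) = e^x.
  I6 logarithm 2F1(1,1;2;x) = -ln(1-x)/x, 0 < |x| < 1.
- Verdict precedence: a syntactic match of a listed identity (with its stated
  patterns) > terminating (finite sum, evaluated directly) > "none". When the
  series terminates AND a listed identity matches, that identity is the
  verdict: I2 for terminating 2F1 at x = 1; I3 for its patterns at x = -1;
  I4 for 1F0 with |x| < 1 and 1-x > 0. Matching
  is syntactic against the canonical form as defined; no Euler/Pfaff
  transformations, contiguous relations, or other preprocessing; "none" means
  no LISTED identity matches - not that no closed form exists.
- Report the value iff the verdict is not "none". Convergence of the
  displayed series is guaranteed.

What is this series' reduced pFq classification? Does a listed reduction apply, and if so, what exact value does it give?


The tell: x = (-2/3) and the expanded ratio factors over Q; prefactor 3/11, roots give parameters.
Ratio: r(k) = (-2/3) * (k-3) (k-3/4) / [(k-5/2) (k-2/3) (k+1)] - poly over poly, x = (-2/3) from leading terms; C = 3/11 at k = 0.

x = -2/3 here; the reduced form reads 2F2, upper {-3, -3/4}, lower {-5/2, -2/3}, C = 3/11. Verdict: terminating - the sum ends at index 3 because -3 is a negative integer; exact evaluation follows. Hence: 3/40.


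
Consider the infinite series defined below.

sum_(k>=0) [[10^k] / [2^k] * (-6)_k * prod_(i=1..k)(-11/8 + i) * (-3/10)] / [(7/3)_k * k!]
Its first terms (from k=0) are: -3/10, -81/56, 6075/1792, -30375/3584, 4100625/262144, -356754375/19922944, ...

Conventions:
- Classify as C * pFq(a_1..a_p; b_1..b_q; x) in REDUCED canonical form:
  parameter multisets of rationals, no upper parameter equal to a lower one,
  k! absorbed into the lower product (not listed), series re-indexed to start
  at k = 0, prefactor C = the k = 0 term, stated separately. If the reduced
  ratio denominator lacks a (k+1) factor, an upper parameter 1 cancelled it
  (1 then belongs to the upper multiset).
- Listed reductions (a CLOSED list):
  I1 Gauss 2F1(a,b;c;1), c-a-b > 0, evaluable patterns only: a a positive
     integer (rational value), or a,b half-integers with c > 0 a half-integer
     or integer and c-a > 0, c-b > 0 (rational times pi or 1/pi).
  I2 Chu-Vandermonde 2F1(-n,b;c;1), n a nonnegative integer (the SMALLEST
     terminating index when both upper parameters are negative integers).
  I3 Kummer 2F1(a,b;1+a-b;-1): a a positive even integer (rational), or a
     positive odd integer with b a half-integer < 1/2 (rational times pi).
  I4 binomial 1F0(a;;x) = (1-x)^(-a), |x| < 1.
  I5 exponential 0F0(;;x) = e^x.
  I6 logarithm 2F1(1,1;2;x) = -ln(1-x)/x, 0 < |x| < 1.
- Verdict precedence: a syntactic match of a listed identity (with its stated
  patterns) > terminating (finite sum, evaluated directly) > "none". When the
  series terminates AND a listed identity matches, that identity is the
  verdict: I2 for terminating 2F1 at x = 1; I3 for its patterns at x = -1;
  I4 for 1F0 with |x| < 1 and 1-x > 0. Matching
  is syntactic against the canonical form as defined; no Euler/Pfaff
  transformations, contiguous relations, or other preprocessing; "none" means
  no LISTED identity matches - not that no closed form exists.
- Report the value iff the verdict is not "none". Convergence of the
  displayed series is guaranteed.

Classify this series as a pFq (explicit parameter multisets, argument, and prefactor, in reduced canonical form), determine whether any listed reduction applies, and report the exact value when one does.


Key observation: x = 5 and the running product (C = -3/10) telescopes to a rising factorial.
Term ratio: r(k) = 5 * (k-6) (k-3/8) / [(k+7/3) (k+1)] - rational in k. x = 5; t_0 = -3/10; negate the roots.

Prefactor -3/10, argument 5: 2F1 with upper {-6, -3/8} over lower {7/3}. Verdict: terminating (-6 upstairs). 7 nonzero terms in all; added directly. Hence: 77464503021/245450670080.


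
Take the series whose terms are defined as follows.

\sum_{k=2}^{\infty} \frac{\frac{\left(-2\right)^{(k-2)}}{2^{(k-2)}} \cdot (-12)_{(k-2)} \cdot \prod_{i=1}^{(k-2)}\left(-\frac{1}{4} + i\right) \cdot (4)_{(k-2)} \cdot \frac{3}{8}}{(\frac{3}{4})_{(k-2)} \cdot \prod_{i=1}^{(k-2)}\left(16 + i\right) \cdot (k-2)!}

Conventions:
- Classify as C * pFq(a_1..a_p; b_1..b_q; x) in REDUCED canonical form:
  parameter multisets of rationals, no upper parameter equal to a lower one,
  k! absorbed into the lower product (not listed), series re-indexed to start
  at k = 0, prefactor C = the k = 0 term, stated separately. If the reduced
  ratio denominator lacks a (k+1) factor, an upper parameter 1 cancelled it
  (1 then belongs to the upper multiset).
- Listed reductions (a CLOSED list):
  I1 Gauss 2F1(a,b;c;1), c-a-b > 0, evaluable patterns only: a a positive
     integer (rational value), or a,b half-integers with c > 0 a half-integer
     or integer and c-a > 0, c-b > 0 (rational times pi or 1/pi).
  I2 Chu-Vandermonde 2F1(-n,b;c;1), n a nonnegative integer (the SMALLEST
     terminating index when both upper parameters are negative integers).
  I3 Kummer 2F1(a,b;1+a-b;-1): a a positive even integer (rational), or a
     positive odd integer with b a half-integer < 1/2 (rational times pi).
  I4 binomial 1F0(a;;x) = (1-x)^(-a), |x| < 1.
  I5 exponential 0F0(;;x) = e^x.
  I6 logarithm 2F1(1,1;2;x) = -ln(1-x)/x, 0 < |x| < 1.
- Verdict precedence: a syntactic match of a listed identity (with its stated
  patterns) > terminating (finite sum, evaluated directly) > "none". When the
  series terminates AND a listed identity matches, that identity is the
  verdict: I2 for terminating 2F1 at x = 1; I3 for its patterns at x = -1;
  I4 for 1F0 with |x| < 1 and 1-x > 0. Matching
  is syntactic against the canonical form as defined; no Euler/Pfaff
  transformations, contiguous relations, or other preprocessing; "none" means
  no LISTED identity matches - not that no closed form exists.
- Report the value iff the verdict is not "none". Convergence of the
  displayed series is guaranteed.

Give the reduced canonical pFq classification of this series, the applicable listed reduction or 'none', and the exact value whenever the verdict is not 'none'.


x = -1 here; the reduced form reads 2F1, upper {-12, 4}, lower {17}, C = \frac{3}{8}. Verdict: this is Kummer's theorem (I3) (x = -1; c = 17 equals 1+a-b for upper {-12, 4}: listed pattern). Hence: \frac{15}{2}.

Key observation: from the first term \frac{3}{8}: the two k-th powers (C = 3/8) combine into one argument.
Step ratio: r(k) = -1 * (k-12) (k+4) / [(k+17) (k+1)] - rational; roots negated = parameters, x = -1, C = \frac{3}{8}.


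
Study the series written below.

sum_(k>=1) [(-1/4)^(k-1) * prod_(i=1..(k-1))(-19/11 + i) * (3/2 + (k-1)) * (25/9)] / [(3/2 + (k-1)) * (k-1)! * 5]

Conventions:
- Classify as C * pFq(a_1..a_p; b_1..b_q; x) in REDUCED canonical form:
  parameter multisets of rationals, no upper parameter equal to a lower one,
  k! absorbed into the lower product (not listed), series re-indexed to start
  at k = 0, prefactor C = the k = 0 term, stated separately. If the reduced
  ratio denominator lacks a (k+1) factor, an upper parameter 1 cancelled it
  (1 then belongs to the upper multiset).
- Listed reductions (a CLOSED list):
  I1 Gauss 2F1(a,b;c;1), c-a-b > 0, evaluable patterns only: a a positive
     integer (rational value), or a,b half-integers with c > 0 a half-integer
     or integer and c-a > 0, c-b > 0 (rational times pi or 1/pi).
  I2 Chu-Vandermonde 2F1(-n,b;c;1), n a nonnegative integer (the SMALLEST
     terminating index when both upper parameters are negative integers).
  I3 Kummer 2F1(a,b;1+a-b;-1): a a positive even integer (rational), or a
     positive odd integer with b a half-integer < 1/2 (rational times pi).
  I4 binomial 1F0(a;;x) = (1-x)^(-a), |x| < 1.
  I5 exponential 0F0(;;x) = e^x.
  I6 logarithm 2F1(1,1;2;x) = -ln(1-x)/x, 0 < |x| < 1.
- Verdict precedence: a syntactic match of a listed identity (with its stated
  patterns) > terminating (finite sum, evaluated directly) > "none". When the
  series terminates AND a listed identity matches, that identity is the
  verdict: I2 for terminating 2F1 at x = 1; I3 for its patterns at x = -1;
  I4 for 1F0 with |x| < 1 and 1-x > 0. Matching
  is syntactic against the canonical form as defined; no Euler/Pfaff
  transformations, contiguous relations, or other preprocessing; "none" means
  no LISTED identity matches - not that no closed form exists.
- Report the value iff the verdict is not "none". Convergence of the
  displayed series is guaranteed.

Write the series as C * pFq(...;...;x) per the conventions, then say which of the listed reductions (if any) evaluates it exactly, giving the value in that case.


Key step: t_0 being 5/9, the constant factors (C = 5/9) combine into one prefactor.
Consecutive-term ratio: r(k) = (-1/4) * (k-8/11) / [(k+1)] - rational in k, leading ratio (-1/4); with t_0 = 5/9, classification follows.

With C = 5/9: the canonical form is 1F0(-8/11; -; -1/4). Verdict: the I4 binomial reduction fires (the 1F0 binomial series: exponent 8/11, x = -1/4). Value: (5/9) * (5/4)^(8/11).


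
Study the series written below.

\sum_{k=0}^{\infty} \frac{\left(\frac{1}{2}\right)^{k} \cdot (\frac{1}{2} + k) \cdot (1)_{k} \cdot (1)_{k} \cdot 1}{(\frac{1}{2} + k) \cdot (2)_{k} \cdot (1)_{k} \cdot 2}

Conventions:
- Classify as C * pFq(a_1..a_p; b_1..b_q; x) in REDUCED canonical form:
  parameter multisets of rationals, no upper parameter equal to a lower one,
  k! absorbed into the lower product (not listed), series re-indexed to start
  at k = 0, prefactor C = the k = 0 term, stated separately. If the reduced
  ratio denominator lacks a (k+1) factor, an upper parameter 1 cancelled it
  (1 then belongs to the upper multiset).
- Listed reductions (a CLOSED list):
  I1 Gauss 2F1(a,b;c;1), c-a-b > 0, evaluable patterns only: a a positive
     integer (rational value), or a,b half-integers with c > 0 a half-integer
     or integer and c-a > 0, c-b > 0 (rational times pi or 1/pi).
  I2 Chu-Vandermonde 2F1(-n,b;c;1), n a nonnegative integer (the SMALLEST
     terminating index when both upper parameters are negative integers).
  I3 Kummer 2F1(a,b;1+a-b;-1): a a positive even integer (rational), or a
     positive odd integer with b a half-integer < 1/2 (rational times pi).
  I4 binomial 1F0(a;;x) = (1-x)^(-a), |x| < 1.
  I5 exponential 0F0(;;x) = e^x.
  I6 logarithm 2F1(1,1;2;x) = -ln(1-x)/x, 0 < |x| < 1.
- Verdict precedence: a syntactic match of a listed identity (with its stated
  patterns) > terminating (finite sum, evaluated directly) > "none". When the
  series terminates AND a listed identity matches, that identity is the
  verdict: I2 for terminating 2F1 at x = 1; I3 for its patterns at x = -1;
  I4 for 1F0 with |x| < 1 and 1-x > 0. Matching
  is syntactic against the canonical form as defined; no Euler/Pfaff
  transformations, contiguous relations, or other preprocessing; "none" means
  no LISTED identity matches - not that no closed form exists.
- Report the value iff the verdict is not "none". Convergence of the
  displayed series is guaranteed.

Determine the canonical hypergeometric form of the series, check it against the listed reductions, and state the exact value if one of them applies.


This is \frac{1}{2} * 2F1(1, 1; 2; \frac{1}{2}) in reduced canonical form. Verdict: logarithm (I6) applies (the logarithm: parameters (1,1;2), x = \frac{1}{2}). Exact value: \left(-1\right) \cdot \ln\left(\frac{1}{2}\right).

Structural cue: x = \frac{1}{2} and (1)_k (C = 1/2) is k! itself.
Term ratio: r(k) = \frac{1}{2} * (k+1) (k+1) / [(k+2) (k+1)] ; factor over Q: parameters, x = \frac{1}{2}, and C = \frac{1}{2}.


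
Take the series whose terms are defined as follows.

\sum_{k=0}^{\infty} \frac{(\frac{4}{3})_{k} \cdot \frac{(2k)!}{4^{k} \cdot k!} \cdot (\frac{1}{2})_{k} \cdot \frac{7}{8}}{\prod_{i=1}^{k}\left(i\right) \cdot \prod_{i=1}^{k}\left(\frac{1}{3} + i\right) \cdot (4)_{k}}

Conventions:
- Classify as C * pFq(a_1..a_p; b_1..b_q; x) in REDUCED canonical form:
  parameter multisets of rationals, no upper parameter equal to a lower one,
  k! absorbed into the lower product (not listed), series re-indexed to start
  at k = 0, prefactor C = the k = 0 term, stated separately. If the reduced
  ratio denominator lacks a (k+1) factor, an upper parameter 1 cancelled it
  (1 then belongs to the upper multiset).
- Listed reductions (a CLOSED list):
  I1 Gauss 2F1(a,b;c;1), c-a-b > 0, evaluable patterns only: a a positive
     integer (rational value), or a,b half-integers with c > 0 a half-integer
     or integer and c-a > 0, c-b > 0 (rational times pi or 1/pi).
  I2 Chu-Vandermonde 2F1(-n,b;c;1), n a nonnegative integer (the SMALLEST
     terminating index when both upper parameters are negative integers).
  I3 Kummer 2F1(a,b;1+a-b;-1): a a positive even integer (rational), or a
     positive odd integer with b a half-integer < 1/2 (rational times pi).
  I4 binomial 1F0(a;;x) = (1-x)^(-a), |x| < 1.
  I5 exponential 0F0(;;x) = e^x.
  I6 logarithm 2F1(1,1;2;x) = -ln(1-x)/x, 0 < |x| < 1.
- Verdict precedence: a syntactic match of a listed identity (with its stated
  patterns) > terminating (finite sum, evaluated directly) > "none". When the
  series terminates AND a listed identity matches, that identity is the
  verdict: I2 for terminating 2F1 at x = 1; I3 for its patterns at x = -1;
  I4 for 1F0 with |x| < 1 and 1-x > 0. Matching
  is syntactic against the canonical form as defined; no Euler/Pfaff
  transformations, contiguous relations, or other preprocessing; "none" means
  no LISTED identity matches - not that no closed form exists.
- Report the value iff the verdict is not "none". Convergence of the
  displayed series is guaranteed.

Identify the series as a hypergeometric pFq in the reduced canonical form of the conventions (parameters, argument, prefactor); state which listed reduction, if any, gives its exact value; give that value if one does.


With C = \frac{7}{8}: the canonical form is 2F1(\frac{1}{2}, \frac{1}{2}; 4; 1). Verdict (x = 1): Gauss's theorem I1 (half-integer case) applies (x = 1; upper {\frac{1}{2}, \frac{1}{2}} half-integers, c = 4 in the evaluable pattern). Exact value: \frac{224}{75} / \pi.

Structural cue: t_0 being \frac{7}{8}, the product of the first k integers (prefactor 7/8) is k!.
Term ratio: r(k) = 1 * (k+\frac{1}{2}) (k+\frac{1}{2}) / [(k+4) (k+1)] - rational in k. x = 1; t_0 = \frac{7}{8}; negate the roots.


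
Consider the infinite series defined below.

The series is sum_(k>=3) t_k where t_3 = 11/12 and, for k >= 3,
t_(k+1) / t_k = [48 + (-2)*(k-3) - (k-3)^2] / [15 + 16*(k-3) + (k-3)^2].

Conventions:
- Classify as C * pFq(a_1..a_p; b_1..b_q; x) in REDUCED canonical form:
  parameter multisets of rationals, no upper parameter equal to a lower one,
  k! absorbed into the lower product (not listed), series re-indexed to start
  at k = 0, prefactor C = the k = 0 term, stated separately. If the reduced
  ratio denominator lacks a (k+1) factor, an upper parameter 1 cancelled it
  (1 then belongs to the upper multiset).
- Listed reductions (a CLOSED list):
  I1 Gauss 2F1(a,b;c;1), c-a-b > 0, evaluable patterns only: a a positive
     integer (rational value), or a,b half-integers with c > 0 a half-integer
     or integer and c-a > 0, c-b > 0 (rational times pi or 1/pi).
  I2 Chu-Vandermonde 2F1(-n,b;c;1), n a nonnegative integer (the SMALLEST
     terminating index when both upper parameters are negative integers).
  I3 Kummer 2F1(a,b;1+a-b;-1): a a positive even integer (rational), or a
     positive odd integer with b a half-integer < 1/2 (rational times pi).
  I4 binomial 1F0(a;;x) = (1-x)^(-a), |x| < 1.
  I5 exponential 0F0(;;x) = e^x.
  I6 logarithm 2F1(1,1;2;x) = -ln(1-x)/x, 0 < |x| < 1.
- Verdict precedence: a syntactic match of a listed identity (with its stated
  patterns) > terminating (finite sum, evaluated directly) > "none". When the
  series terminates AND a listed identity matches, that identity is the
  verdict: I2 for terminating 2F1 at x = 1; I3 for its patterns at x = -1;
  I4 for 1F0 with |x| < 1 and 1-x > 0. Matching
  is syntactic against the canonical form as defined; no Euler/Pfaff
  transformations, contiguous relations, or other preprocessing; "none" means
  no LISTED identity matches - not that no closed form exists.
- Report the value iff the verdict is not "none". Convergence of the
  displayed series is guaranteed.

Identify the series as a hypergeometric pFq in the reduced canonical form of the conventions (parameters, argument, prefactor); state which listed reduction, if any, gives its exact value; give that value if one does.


Reduced: x = -1, 2F1, upper = {-6, 8}, lower = {15}, C = 11/12. Verdict: Kummer's theorem (I3) fires (x = -1; c = 15 equals 1+a-b for upper {-6, 8}: listed pattern). Sum: 1573/120.

First insight: t_0 being 11/12, factor the ratio over Q (prefactor 11/12): negated roots = parameters.
Consecutive-term ratio: r(k) = (-1) * (k-6) (k+8) / [(k+15) (k+1)] - poly over poly, x = (-1) from leading terms; C = 11/12 at k = 0.


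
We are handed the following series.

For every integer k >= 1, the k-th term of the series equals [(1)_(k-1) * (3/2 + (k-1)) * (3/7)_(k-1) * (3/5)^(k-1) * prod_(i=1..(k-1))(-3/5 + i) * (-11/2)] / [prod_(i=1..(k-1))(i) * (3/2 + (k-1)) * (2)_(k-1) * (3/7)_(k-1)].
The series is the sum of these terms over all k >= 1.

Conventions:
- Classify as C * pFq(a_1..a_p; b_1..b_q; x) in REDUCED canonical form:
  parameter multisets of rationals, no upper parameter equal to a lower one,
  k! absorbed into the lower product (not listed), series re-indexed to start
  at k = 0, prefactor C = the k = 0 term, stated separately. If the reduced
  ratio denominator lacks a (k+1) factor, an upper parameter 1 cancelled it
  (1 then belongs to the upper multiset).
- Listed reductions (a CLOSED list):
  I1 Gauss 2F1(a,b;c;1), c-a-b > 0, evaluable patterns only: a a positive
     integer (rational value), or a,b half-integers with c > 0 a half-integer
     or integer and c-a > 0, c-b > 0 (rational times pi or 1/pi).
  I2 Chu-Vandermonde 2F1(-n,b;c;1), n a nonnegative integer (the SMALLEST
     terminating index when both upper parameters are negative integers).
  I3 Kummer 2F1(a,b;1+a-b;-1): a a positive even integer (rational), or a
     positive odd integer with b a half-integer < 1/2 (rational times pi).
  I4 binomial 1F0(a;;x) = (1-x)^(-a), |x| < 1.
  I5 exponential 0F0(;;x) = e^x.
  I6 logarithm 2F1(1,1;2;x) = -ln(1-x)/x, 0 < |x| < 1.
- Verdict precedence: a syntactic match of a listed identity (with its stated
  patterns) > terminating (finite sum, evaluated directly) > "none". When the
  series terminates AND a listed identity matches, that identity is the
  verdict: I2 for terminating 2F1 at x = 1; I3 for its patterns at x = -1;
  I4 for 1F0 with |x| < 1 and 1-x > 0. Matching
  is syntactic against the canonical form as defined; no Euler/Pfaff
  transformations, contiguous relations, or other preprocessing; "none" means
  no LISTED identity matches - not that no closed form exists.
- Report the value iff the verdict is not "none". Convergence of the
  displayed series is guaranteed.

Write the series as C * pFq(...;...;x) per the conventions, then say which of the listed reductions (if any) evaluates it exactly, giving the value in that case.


x = 3/5 here; the reduced form reads 2F1, upper {2/5, 1}, lower {2}, C = -11/2. Verdict: none. A 2F1 with upper {2/5, 1} fits none of I1-I6 at x = 3/5; the sum runs forever.

Key step: with t_0 = -11/2, the product of the first k integers (prefactor -11/2) is k!.
Term ratio: r(k) = (3/5) * (k+2/5) (k+1) / [(k+2) (k+1)] ; factor over Q: parameters, x = (3/5), and C = -11/2.


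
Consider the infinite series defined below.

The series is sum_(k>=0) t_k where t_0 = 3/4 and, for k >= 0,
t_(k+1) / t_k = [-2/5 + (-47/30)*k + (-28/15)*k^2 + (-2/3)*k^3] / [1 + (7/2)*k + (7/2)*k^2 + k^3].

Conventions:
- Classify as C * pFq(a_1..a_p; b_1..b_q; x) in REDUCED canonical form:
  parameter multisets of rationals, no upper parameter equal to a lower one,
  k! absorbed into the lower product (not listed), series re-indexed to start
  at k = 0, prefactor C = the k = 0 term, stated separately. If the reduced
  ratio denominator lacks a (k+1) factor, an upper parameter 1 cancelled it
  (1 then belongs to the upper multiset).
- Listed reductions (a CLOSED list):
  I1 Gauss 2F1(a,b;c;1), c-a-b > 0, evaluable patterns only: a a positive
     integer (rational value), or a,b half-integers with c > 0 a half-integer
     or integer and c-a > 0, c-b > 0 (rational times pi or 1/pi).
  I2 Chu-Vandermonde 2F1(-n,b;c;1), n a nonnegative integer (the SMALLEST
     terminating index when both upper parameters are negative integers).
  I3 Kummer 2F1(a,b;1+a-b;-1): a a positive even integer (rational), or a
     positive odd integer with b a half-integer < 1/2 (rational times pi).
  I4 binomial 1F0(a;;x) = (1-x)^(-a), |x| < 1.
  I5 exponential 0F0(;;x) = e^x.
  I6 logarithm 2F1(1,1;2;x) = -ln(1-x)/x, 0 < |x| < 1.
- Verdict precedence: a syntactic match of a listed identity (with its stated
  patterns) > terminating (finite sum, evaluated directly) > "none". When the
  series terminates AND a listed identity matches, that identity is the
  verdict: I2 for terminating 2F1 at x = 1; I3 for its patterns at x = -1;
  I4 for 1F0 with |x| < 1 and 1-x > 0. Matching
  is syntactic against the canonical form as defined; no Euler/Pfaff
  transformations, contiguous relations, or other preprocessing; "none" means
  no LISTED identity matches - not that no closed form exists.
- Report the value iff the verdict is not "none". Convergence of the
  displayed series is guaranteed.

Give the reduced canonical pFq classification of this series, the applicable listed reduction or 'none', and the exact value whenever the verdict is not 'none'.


With C = 3/4: the canonical form is 2F1(4/5, 3/2; 2; -2/3). Verdict: none - at argument -2/3 the multisets {4/5, 3/2} ; {2} match no listed identity.

Key observation: from the first term 3/4: the ratio is unreduced: k + 1/2 divides both sides (C = 3/4).
Ratio: r(k) = (-2/3) * (k+4/5) (k+3/2) / [(k+2) (k+1)] - rational in k. x = (-2/3); t_0 = 3/4; negate the roots.


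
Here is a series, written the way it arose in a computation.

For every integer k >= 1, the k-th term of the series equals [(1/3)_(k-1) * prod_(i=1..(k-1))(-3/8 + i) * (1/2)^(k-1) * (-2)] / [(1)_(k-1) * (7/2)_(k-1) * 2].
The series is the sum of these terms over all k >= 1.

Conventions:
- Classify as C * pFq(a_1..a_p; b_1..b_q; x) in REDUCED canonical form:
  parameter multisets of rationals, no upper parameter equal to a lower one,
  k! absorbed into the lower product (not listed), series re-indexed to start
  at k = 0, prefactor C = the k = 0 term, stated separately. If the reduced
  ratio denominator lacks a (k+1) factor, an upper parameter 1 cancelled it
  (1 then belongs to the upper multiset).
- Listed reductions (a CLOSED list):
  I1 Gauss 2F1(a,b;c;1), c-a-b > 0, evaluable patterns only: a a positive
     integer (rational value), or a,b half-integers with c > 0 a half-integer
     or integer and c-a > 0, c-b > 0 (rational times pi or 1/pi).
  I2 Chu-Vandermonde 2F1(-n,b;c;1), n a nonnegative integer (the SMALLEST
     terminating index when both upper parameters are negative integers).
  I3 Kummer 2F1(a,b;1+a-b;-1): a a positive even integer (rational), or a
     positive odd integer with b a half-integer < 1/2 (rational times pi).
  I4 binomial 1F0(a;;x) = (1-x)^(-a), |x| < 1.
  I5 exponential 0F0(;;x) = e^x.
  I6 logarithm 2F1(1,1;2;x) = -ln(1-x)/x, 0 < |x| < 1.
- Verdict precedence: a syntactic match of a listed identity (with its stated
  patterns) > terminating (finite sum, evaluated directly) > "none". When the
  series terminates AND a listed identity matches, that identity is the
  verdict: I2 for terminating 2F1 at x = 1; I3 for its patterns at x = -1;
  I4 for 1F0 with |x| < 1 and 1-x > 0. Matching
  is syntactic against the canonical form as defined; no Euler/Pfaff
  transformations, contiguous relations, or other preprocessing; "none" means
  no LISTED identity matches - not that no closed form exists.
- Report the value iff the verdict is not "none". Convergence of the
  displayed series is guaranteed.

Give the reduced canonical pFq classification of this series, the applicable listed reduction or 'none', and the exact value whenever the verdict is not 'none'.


Classification (C = -1): 2F1 with upper {1/3, 5/8}, lower {7/2}, argument x = 1/2. Verdict: none (x = 1/2): each listed identity misses the multisets {1/3, 5/8} ; {7/2}.

Structural cue: x = (1/2) and the constant factors (prefactor -1) combine into one prefactor.
Ratio: r(k) = (1/2) * (k+1/3) (k+5/8) / [(k+7/2) (k+1)] - poly over poly, x = (1/2) from leading terms; C = -1 at k = 0.
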